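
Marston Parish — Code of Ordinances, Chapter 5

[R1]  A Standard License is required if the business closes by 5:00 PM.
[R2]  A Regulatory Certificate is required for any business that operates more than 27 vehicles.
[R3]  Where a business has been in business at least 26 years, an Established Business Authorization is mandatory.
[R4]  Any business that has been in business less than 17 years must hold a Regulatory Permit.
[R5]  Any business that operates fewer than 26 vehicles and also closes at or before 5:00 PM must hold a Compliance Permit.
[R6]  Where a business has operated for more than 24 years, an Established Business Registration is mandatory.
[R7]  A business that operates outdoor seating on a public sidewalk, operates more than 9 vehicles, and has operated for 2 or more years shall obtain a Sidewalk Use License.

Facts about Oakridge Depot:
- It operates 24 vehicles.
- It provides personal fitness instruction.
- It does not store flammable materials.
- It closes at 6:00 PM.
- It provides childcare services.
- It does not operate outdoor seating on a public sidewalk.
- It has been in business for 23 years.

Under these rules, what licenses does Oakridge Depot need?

None

[R1] closes 6:00 PM, after 5:00 PM → Standard License not required.
[R2] vehicles 24 ≤ 27 → Regulatory Certificate not required.
[R3] years in business 23 < 26 → Established Business Authorization not required.
[R4] years in business 23 ≥ 17 → Regulatory Permit not required.
[R5] vehicles 24 < 26; closes 6:00 PM, after 5:00 PM → Compliance Permit not required.
[R6] years in business 23 ≤ 24 → Established Business Registration not required.
[R7] does not operate outdoor seating on a public sidewalk; vehicles 24 > 9; years in business 23 ≥ 2 → Sidewalk Use License not required.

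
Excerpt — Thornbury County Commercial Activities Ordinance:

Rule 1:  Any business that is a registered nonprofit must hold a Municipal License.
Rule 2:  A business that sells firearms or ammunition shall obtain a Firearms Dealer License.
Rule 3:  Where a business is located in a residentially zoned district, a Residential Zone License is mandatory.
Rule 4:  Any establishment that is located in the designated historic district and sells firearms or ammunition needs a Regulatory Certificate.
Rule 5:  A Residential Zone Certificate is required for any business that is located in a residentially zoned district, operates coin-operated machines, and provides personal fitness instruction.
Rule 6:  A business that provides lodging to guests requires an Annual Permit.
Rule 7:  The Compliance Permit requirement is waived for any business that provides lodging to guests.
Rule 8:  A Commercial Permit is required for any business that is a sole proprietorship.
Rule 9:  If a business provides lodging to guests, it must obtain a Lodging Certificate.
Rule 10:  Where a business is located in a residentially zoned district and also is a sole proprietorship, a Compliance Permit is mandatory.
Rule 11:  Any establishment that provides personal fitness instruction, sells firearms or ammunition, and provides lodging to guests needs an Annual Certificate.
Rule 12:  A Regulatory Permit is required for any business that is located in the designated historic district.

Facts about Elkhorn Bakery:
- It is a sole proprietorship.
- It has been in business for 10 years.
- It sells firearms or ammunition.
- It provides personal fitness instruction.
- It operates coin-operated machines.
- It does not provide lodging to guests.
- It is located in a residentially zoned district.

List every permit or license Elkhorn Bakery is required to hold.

Rule 1: is a sole proprietorship (not: is a registered nonprofit) → Municipal License not required.
Rule 2: sells firearms or ammunition → Firearms Dealer License required.
Rule 3: is located in a residentially zoned district → Residential Zone License required.
Rule 4: is located in a residentially zoned district (not: is located in the designated historic district); sells firearms or ammunition → Regulatory Certificate not required.
Rule 5: is located in a residentially zoned district; operates coin-operated machines; provides personal fitness instruction → Residential Zone Certificate required.
Rule 6: does not provide lodging to guests → Annual Permit not required.
Rule 7: does not provide lodging to guests → Compliance Permit exemption does not apply.
Rule 8: is a sole proprietorship → Commercial Permit required.
Rule 9: does not provide lodging to guests → Lodging Certificate not required.
Rule 10: is located in a residentially zoned district; is a sole proprietorship → Compliance Permit required.
Rule 11: provides personal fitness instruction; sells firearms or ammunition; does not provide lodging to guests → Annual Certificate not required.
Rule 12: is located in a residentially zoned district (not: is located in the designated historic district) → Regulatory Permit not required.

Commercial Permit, Compliance Permit, Firearms Dealer License, Residential Zone Certificate, Residential Zone License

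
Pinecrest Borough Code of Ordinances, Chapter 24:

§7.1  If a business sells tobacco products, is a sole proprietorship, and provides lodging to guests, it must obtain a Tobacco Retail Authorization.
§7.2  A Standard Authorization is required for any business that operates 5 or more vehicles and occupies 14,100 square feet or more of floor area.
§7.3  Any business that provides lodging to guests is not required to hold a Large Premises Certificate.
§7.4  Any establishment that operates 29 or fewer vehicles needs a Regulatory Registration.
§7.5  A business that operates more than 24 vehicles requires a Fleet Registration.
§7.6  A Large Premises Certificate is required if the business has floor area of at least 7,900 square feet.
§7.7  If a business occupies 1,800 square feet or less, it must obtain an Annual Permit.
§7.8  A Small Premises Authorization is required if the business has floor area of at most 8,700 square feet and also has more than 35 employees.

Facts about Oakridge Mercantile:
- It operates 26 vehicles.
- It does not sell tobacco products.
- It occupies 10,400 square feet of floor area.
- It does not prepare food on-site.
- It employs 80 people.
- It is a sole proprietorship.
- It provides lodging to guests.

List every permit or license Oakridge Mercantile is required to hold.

§7.1 does not sell tobacco products; is a sole proprietorship; provides lodging to guests → Tobacco Retail Authorization not required.
§7.2 vehicles 26 ≥ 5; floor area 10,400 square feet < 14,100 square feet → Standard Authorization not required.
§7.3 provides lodging to guests → exempt from Large Premises Certificate.
§7.4 vehicles 26 ≤ 29 → Regulatory Registration required.
§7.5 vehicles 26 > 24 → Fleet Registration required.
§7.6 floor area 10,400 square feet ≥ 7,900 square feet → Large Premises Certificate required.
§7.7 floor area 10,400 square feet > 1,800 square feet → Annual Permit not required.
§7.8 floor area 10,400 square feet > 8,700 square feet; employees 80 > 35 → Small Premises Authorization not required.

Fleet Registration, Regulatory Registration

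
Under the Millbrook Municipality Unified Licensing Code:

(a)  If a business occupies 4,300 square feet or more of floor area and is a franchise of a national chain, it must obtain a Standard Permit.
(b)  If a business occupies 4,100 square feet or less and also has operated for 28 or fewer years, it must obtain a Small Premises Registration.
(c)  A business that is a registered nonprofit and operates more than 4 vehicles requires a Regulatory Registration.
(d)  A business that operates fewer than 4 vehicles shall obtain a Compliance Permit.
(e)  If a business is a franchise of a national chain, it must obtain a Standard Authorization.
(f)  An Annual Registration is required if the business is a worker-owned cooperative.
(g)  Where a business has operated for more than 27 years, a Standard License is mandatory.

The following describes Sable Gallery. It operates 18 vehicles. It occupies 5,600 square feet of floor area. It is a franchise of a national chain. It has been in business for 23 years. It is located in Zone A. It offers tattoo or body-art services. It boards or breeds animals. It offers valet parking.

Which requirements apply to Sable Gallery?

Standard Authorization, Standard Permit

(a) floor area 5,600 square feet ≥ 4,300 square feet; is a franchise of a national chain → Standard Permit required.
(b) floor area 5,600 square feet > 4,100 square feet; years in business 23 ≤ 28 → Small Premises Registration not required.
(c) is a franchise of a national chain (not: is a registered nonprofit); vehicles 18 > 4 → Regulatory Registration not required.
(d) vehicles 18 ≥ 4 → Compliance Permit not required.
(e) is a franchise of a national chain → Standard Authorization required.
(f) is a franchise of a national chain (not: is a worker-owned cooperative) → Annual Registration not required.
(g) years in business 23 ≤ 27 → Standard License not required.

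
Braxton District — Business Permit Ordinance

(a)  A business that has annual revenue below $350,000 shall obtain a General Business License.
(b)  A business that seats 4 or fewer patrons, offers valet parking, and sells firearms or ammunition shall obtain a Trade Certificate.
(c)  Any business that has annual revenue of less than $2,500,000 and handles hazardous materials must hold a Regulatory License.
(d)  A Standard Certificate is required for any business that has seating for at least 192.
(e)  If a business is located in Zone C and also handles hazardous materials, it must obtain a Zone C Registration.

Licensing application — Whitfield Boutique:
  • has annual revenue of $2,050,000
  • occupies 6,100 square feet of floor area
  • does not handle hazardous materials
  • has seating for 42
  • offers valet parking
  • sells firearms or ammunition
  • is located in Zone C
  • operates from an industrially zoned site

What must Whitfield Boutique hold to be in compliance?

(a) revenue $2,050,000 ≥ $350,000 → General Business License not required.
(b) seating 42 > 4; offers valet parking; sells firearms or ammunition → Trade Certificate not required.
(c) revenue $2,050,000 < $2,500,000; does not handle hazardous materials → Regulatory License not required.
(d) seating 42 < 192 → Standard Certificate not required.
(e) is located in Zone C; does not handle hazardous materials → Zone C Registration not required.

None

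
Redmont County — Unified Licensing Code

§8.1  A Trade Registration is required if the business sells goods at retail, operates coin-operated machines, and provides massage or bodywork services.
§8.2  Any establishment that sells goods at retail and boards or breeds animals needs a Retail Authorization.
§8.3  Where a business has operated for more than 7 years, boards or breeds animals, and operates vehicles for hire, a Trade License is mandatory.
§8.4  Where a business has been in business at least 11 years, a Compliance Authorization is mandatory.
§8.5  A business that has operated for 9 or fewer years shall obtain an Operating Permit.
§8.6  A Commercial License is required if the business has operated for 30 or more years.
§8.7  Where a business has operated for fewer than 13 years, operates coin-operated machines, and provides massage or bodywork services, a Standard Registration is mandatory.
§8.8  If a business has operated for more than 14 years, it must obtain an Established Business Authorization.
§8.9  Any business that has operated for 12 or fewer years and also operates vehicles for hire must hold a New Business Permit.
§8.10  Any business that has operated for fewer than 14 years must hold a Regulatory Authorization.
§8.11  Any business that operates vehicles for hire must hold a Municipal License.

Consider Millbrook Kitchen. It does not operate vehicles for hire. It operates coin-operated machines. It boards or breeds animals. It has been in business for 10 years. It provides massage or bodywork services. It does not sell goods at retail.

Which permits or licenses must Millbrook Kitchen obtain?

Regulatory Authorization, Standard Registration

§8.1 does not sell goods at retail; operates coin-operated machines; provides massage or bodywork services → Trade Registration not required.
§8.2 does not sell goods at retail; boards or breeds animals → Retail Authorization not required.
§8.3 years in business 10 > 7; boards or breeds animals; does not operate vehicles for hire → Trade License not required.
§8.4 years in business 10 < 11 → Compliance Authorization not required.
§8.5 years in business 10 > 9 → Operating Permit not required.
§8.6 years in business 10 < 30 → Commercial License not required.
§8.7 years in business 10 < 13; operates coin-operated machines; provides massage or bodywork services → Standard Registration required.
§8.8 years in business 10 ≤ 14 → Established Business Authorization not required.
§8.9 years in business 10 ≤ 12; does not operate vehicles for hire → New Business Permit not required.
§8.10 years in business 10 < 14 → Regulatory Authorization required.
§8.11 does not operate vehicles for hire → Municipal License not required.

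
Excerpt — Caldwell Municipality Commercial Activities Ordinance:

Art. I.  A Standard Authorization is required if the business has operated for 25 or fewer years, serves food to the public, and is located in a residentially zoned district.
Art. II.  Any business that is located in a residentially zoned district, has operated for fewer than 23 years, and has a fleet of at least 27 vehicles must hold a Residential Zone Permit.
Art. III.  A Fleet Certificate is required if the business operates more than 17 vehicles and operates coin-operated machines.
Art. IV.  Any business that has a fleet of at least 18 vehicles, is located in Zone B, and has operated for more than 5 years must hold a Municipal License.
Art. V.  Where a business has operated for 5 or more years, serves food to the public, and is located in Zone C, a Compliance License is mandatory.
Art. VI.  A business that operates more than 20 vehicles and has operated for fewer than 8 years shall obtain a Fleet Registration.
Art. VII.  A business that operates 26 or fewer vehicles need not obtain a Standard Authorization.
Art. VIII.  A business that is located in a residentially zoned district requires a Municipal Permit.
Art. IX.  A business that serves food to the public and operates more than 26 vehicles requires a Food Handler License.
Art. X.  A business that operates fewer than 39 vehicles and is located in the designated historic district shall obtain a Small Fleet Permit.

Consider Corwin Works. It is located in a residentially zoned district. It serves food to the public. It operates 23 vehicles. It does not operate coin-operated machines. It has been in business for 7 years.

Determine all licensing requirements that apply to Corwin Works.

Art. I. years in business 7 ≤ 25; serves food to the public; is located in a residentially zoned district → Standard Authorization required.
Art. II. is located in a residentially zoned district; years in business 7 < 23; vehicles 23 < 27 → Residential Zone Permit not required.
Art. III. vehicles 23 > 17; does not operate coin-operated machines → Fleet Certificate not required.
Art. IV. vehicles 23 ≥ 18; is located in a residentially zoned district (not: is located in Zone B); years in business 7 > 5 → Municipal License not required.
Art. V. years in business 7 ≥ 5; serves food to the public; is located in a residentially zoned district (not: is located in Zone C) → Compliance License not required.
Art. VI. vehicles 23 > 20; years in business 7 < 8 → Fleet Registration required.
Art. VII. vehicles 23 ≤ 26 → exempt from Standard Authorization.
Art. VIII. is located in a residentially zoned district → Municipal Permit required.
Art. IX. serves food to the public; vehicles 23 ≤ 26 → Food Handler License not required.
Art. X. vehicles 23 < 39; is located in a residentially zoned district (not: is located in the designated historic district) → Small Fleet Permit not required.

Fleet Registration, Municipal Permit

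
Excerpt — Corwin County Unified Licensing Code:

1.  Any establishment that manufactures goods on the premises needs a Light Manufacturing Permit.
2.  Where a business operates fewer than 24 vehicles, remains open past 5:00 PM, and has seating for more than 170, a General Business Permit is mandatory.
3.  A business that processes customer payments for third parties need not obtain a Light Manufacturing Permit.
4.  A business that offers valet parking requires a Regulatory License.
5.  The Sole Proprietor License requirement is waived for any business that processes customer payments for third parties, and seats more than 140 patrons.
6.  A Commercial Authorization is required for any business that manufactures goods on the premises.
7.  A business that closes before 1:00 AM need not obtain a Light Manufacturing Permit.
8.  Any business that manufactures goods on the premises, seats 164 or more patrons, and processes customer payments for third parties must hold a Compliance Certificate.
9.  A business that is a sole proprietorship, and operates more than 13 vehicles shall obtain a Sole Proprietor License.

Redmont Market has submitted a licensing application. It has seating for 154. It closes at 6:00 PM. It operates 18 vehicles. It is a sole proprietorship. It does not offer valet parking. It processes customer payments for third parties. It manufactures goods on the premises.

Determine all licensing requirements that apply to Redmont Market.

1. manufactures goods on the premises → Light Manufacturing Permit required.
2. vehicles 18 < 24; closes 6:00 PM, after 5:00 PM; seating 154 ≤ 170 → General Business Permit not required.
3. processes customer payments for third parties → exempt from Light Manufacturing Permit.
4. does not offer valet parking → Regulatory License not required.
5. processes customer payments for third parties; seating 154 > 140 → exempt from Sole Proprietor License.
6. manufactures goods on the premises → Commercial Authorization required.
7. closes 6:00 PM, at/before 1:00 AM → exempt from Light Manufacturing Permit.
8. manufactures goods on the premises; seating 154 < 164; processes customer payments for third parties → Compliance Certificate not required.
9. is a sole proprietorship; vehicles 18 > 13 → Sole Proprietor License required.

Commercial Authorization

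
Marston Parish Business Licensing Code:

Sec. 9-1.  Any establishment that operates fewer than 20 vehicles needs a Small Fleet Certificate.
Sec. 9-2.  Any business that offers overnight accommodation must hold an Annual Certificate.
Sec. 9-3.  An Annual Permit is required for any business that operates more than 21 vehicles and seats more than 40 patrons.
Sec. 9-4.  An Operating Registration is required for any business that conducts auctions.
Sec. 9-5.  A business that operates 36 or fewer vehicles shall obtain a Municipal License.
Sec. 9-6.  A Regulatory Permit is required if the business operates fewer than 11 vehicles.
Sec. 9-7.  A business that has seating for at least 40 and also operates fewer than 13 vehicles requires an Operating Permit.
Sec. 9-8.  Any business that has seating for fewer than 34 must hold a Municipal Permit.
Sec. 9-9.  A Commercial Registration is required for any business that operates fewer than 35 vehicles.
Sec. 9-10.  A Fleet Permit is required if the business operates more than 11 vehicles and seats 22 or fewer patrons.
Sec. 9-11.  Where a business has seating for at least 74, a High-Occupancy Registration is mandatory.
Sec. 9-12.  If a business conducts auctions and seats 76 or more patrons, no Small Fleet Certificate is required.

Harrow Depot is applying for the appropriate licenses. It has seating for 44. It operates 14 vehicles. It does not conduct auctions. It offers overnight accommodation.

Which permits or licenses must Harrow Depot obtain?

Sec. 9-1. vehicles 14 < 20 → Small Fleet Certificate required.
Sec. 9-2. offers overnight accommodation → Annual Certificate required.
Sec. 9-3. vehicles 14 ≤ 21; seating 44 > 40 → Annual Permit not required.
Sec. 9-4. does not conduct auctions → Operating Registration not required.
Sec. 9-5. vehicles 14 ≤ 36 → Municipal License required.
Sec. 9-6. vehicles 14 ≥ 11 → Regulatory Permit not required.
Sec. 9-7. seating 44 ≥ 40; vehicles 14 ≥ 13 → Operating Permit not required.
Sec. 9-8. seating 44 ≥ 34 → Municipal Permit not required.
Sec. 9-9. vehicles 14 < 35 → Commercial Registration required.
Sec. 9-10. vehicles 14 > 11; seating 44 > 22 → Fleet Permit not required.
Sec. 9-11. seating 44 < 74 → High-Occupancy Registration not required.
Sec. 9-12. does not conduct auctions; seating 44 < 76 → Small Fleet Certificate exemption does not apply.

Annual Certificate, Commercial Registration, Municipal License, Small Fleet Certificate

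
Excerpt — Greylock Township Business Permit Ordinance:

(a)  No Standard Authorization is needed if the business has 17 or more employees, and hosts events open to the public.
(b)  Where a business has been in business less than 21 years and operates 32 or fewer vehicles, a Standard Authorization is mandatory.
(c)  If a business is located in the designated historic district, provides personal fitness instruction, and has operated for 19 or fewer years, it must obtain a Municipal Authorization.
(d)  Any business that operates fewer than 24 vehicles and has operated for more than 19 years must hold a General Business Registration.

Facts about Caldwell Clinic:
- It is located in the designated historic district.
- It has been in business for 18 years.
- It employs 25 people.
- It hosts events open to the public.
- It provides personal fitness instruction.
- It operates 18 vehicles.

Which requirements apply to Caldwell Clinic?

Municipal Authorization

(a) employees 25 ≥ 17; hosts events open to the public → exempt from Standard Authorization.
(b) years in business 18 < 21; vehicles 18 ≤ 32 → Standard Authorization required.
(c) is located in the designated historic district; provides personal fitness instruction; years in business 18 ≤ 19 → Municipal Authorization required.
(d) vehicles 18 < 24; years in business 18 ≤ 19 → General Business Registration not required.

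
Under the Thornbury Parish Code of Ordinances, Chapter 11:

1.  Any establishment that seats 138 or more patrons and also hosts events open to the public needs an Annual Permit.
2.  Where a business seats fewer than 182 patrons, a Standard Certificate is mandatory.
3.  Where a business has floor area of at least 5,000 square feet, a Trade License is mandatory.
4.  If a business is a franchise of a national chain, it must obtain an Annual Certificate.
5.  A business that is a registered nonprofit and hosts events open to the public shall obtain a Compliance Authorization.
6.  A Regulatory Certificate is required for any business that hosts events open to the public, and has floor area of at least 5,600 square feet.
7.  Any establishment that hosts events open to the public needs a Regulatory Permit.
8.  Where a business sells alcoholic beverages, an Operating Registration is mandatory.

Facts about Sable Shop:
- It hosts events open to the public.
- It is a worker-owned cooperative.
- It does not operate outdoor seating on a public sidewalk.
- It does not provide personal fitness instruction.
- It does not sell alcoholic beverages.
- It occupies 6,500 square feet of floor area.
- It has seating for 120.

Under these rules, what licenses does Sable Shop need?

Regulatory Certificate, Regulatory Permit, Standard Certificate, Trade License

1. seating 120 < 138; hosts events open to the public → Annual Permit not required.
2. seating 120 < 182 → Standard Certificate required.
3. floor area 6,500 square feet ≥ 5,000 square feet → Trade License required.
4. is a worker-owned cooperative (not: is a franchise of a national chain) → Annual Certificate not required.
5. is a worker-owned cooperative (not: is a registered nonprofit); hosts events open to the public → Compliance Authorization not required.
6. hosts events open to the public; floor area 6,500 square feet ≥ 5,600 square feet → Regulatory Certificate required.
7. hosts events open to the public → Regulatory Permit required.
8. does not sell alcoholic beverages → Operating Registration not required.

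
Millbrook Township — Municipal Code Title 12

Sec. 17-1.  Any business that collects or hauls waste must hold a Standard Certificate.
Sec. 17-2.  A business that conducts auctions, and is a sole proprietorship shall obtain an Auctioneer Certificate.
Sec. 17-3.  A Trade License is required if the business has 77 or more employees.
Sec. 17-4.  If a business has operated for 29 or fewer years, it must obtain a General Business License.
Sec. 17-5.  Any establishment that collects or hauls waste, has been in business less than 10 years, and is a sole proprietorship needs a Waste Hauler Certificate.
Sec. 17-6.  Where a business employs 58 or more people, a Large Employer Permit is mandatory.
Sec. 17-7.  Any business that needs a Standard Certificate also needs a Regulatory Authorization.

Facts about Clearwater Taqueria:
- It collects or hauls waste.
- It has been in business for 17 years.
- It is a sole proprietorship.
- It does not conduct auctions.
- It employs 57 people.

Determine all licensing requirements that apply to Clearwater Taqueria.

Sec. 17-1. collects or hauls waste → Standard Certificate required.
Sec. 17-2. does not conduct auctions; is a sole proprietorship → Auctioneer Certificate not required.
Sec. 17-3. employees 57 < 77 → Trade License not required.
Sec. 17-4. years in business 17 ≤ 29 → General Business License required.
Sec. 17-5. collects or hauls waste; years in business 17 ≥ 10; is a sole proprietorship → Waste Hauler Certificate not required.
Sec. 17-6. employees 57 < 58 → Large Employer Permit not required.
Sec. 17-7. Standard Certificate is required → Regulatory Authorization also required.

General Business License, Regulatory Authorization, Standard Certificate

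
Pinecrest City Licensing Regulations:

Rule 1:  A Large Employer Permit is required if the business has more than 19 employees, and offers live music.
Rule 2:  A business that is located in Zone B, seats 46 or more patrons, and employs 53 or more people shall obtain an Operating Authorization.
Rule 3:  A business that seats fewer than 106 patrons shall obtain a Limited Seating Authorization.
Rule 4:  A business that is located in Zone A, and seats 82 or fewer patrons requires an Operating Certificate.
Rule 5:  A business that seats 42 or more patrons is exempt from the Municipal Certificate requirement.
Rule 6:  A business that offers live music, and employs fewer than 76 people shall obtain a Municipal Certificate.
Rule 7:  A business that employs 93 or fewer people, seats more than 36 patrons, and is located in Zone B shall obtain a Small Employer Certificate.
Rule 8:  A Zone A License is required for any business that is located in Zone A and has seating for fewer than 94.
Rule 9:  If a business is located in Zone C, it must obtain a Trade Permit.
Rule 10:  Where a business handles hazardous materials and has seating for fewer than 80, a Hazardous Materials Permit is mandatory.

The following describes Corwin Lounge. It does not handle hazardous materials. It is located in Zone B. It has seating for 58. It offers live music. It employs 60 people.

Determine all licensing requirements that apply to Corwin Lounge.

Rule 1: employees 60 > 19; offers live music → Large Employer Permit required.
Rule 2: is located in Zone B; seating 58 ≥ 46; employees 60 ≥ 53 → Operating Authorization required.
Rule 3: seating 58 < 106 → Limited Seating Authorization required.
Rule 4: is located in Zone B (not: is located in Zone A); seating 58 ≤ 82 → Operating Certificate not required.
Rule 5: seating 58 ≥ 42 → exempt from Municipal Certificate.
Rule 6: offers live music; employees 60 < 76 → Municipal Certificate required.
Rule 7: employees 60 ≤ 93; seating 58 > 36; is located in Zone B → Small Employer Certificate required.
Rule 8: is located in Zone B (not: is located in Zone A); seating 58 < 94 → Zone A License not required.
Rule 9: is located in Zone B (not: is located in Zone C) → Trade Permit not required.
Rule 10: does not handle hazardous materials; seating 58 < 80 → Hazardous Materials Permit not required.

Large Employer Permit, Limited Seating Authorization, Operating Authorization, Small Employer Certificate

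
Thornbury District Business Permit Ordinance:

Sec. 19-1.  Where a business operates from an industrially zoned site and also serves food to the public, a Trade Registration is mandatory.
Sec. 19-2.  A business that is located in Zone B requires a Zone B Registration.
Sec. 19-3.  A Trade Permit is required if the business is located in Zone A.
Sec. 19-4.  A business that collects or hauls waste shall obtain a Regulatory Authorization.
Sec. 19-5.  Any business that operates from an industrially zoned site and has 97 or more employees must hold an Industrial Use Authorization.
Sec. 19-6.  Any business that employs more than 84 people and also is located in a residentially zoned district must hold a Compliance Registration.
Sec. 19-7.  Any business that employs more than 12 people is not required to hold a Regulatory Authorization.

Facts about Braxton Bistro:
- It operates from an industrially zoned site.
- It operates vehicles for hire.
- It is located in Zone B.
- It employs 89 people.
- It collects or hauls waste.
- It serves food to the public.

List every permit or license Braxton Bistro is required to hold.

Sec. 19-1. operates from an industrially zoned site; serves food to the public → Trade Registration required.
Sec. 19-2. is located in Zone B → Zone B Registration required.
Sec. 19-3. is located in Zone B (not: is located in Zone A) → Trade Permit not required.
Sec. 19-4. collects or hauls waste → Regulatory Authorization required.
Sec. 19-5. operates from an industrially zoned site; employees 89 < 97 → Industrial Use Authorization not required.
Sec. 19-6. employees 89 > 84; is located in Zone B (not: is located in a residentially zoned district) → Compliance Registration not required.
Sec. 19-7. employees 89 > 12 → exempt from Regulatory Authorization.

Trade Registration, Zone B Registration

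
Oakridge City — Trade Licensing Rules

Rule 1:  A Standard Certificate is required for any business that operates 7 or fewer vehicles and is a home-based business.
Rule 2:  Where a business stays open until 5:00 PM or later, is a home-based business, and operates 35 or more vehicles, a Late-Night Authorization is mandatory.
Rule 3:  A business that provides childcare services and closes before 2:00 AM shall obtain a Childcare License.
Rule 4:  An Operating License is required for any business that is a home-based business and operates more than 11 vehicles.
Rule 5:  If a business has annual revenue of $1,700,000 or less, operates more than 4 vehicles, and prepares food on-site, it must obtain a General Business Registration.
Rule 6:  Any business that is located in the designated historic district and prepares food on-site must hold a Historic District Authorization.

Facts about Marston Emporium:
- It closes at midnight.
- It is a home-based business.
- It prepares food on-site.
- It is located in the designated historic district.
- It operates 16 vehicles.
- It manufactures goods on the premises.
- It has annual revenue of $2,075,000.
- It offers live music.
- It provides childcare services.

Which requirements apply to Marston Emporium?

Rule 1: vehicles 16 > 7; is a home-based business → Standard Certificate not required.
Rule 2: closes midnight, after 5:00 PM; is a home-based business; vehicles 16 < 35 → Late-Night Authorization not required.
Rule 3: provides childcare services; closes midnight, at/before 2:00 AM → Childcare License required.
Rule 4: is a home-based business; vehicles 16 > 11 → Operating License required.
Rule 5: revenue $2,075,000 > $1,700,000; vehicles 16 > 4; prepares food on-site → General Business Registration not required.
Rule 6: is located in the designated historic district; prepares food on-site → Historic District Authorization required.

Childcare License, Historic District Authorization, Operating License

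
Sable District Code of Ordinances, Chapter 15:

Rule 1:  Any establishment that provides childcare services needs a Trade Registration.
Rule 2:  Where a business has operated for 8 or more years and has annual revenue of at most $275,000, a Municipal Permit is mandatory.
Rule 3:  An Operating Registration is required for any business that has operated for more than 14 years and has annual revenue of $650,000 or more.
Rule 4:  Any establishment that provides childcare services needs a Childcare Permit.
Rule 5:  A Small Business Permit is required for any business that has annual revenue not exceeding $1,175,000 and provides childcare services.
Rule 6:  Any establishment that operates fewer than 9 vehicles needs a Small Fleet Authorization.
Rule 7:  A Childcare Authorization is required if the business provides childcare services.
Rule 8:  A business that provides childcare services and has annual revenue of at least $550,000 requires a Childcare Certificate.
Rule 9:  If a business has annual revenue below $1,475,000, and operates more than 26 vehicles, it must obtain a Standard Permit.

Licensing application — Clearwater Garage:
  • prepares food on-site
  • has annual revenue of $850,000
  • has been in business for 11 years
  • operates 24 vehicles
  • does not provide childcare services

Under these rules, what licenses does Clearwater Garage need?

None

Rule 1: does not provide childcare services → Trade Registration not required.
Rule 2: years in business 11 ≥ 8; revenue $850,000 > $275,000 → Municipal Permit not required.
Rule 3: years in business 11 ≤ 14; revenue $850,000 ≥ $650,000 → Operating Registration not required.
Rule 4: does not provide childcare services → Childcare Permit not required.
Rule 5: revenue $850,000 ≤ $1,175,000; does not provide childcare services → Small Business Permit not required.
Rule 6: vehicles 24 ≥ 9 → Small Fleet Authorization not required.
Rule 7: does not provide childcare services → Childcare Authorization not required.
Rule 8: does not provide childcare services; revenue $850,000 ≥ $550,000 → Childcare Certificate not required.
Rule 9: revenue $850,000 < $1,475,000; vehicles 24 ≤ 26 → Standard Permit not required.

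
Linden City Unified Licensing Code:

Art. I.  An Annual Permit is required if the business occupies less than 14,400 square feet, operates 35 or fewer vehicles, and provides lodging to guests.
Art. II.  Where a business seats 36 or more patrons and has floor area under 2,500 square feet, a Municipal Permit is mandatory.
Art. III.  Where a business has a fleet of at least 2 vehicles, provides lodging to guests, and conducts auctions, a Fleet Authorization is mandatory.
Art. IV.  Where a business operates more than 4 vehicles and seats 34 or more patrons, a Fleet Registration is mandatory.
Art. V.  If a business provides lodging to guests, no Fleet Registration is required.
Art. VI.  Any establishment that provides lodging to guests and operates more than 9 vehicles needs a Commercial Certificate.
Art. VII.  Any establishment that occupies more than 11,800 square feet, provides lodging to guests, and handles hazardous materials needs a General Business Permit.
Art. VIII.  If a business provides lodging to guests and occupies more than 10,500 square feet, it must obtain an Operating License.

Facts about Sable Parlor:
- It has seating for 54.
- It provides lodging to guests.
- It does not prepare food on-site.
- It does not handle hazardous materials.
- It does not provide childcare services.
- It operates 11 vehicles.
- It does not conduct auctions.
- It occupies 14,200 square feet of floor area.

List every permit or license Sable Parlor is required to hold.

Annual Permit, Commercial Certificate, Operating License

Art. I. floor area 14,200 square feet < 14,400 square feet; vehicles 11 ≤ 35; provides lodging to guests → Annual Permit required.
Art. II. seating 54 ≥ 36; floor area 14,200 square feet ≥ 2,500 square feet → Municipal Permit not required.
Art. III. vehicles 11 ≥ 2; provides lodging to guests; does not conduct auctions → Fleet Authorization not required.
Art. IV. vehicles 11 > 4; seating 54 ≥ 34 → Fleet Registration required.
Art. V. provides lodging to guests → exempt from Fleet Registration.
Art. VI. provides lodging to guests; vehicles 11 > 9 → Commercial Certificate required.
Art. VII. floor area 14,200 square feet > 11,800 square feet; provides lodging to guests; does not handle hazardous materials → General Business Permit not required.
Art. VIII. provides lodging to guests; floor area 14,200 square feet > 10,500 square feet → Operating License required.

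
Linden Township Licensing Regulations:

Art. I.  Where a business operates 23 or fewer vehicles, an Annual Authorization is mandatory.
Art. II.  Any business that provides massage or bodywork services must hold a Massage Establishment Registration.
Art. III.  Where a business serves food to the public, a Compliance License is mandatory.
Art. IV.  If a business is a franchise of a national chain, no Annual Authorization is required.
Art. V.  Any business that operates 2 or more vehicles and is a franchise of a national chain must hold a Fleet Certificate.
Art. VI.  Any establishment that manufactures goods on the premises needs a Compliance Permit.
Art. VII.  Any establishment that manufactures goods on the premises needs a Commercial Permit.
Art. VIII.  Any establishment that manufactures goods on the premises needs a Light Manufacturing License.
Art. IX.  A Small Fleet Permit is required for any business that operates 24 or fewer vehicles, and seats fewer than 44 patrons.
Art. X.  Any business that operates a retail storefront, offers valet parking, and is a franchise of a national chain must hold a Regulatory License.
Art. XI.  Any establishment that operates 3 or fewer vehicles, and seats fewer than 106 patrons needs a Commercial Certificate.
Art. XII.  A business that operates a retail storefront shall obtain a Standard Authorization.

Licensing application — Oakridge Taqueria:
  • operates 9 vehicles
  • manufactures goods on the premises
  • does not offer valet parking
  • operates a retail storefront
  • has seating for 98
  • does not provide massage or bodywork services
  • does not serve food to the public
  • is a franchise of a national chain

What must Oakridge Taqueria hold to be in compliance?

Art. I. vehicles 9 ≤ 23 → Annual Authorization required.
Art. II. does not provide massage or bodywork services → Massage Establishment Registration not required.
Art. III. does not serve food to the public → Compliance License not required.
Art. IV. is a franchise of a national chain → exempt from Annual Authorization.
Art. V. vehicles 9 ≥ 2; is a franchise of a national chain → Fleet Certificate required.
Art. VI. manufactures goods on the premises → Compliance Permit required.
Art. VII. manufactures goods on the premises → Commercial Permit required.
Art. VIII. manufactures goods on the premises → Light Manufacturing License required.
Art. IX. vehicles 9 ≤ 24; seating 98 ≥ 44 → Small Fleet Permit not required.
Art. X. operates a retail storefront; does not offer valet parking; is a franchise of a national chain → Regulatory License not required.
Art. XI. vehicles 9 > 3; seating 98 < 106 → Commercial Certificate not required.
Art. XII. operates a retail storefront → Standard Authorization required.

Commercial Permit, Compliance Permit, Fleet Certificate, Light Manufacturing License, Standard Authorization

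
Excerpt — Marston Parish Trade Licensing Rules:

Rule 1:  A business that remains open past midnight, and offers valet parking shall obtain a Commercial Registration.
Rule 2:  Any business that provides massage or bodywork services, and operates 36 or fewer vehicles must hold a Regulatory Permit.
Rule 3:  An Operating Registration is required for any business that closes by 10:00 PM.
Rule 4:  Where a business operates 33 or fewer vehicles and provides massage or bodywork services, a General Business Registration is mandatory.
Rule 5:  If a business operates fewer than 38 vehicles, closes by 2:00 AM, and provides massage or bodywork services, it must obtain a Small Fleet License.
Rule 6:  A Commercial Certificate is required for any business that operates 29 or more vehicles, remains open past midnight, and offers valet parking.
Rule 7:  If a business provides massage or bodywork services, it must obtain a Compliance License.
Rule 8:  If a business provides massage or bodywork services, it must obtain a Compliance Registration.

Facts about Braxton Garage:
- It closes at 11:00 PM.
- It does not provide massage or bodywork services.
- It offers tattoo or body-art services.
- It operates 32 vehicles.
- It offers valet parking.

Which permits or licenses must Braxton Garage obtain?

Rule 1: closes 11:00 PM, at/before midnight; offers valet parking → Commercial Registration not required.
Rule 2: does not provide massage or bodywork services; vehicles 32 ≤ 36 → Regulatory Permit not required.
Rule 3: closes 11:00 PM, after 10:00 PM → Operating Registration not required.
Rule 4: vehicles 32 ≤ 33; does not provide massage or bodywork services → General Business Registration not required.
Rule 5: vehicles 32 < 38; closes 11:00 PM, at/before 2:00 AM; does not provide massage or bodywork services → Small Fleet License not required.
Rule 6: vehicles 32 ≥ 29; closes 11:00 PM, at/before midnight; offers valet parking → Commercial Certificate not required.
Rule 7: does not provide massage or bodywork services → Compliance License not required.
Rule 8: does not provide massage or bodywork services → Compliance Registration not required.

None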